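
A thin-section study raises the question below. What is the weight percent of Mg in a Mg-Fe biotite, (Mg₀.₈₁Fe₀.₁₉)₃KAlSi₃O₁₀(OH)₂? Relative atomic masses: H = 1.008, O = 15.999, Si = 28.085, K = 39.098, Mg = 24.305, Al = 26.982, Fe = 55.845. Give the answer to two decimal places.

13.57 wt%

M((Mg₀.₈₁Fe₀.₁₉)₃KAlSi₃O₁₀(OH)₂) = 435.232 g/mol.
Mg contributes 2.43 × 24.305 = 59.061 g per mole.
59.061/435.232 = 0.1357 → 13.57%.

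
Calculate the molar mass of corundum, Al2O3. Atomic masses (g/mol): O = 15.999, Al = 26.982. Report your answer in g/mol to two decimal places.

The formula mass is the sum 2(26.982) + 3(15.999).

101.96 g/mol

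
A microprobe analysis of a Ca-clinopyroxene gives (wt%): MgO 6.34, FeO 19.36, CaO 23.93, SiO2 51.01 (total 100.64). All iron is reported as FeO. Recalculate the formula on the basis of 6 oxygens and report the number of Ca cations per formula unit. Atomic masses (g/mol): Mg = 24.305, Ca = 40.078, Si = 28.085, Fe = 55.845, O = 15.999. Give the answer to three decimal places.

1.003 Ca apfu

MgO: 6.34/40.304 = 0.15730 mol → 0.15730 mol Mg, 0.15730 mol O.
FeO: 19.36/71.844 = 0.26947 mol → 0.26947 mol Fe, 0.26947 mol O.
CaO: 23.93/56.077 = 0.42673 mol → 0.42673 mol Ca, 0.42673 mol O.
SiO2: 51.01/60.083 = 0.84899 mol → 0.84899 mol Si, 1.69798 mol O.
Total oxygen = 2.55148 mol. Normalization factor = 6/2.55148 = 2.35158.
Ca per 6 O = 0.42673 × 2.35158 = 1.003.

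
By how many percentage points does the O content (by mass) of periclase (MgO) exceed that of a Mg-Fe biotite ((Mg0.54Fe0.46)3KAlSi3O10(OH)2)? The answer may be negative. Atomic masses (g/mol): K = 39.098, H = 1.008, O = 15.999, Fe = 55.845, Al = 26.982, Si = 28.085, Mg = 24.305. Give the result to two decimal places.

O in MgO: molar mass 40.304 g/mol; 1×15.999 = 15.999 g → 39.70 wt%.
O in (Mg0.54Fe0.46)3KAlSi3O10(OH)2: molar mass 460.779 g/mol; 12×15.999 = 191.988 g → 41.67 wt%.
Difference = 39.70 − 41.67 = -1.97 percentage points.

-1.97 percentage points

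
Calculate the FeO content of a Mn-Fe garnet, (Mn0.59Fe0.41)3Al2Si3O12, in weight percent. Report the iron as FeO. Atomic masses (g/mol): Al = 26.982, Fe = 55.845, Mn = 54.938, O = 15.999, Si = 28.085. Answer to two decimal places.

17.81 wt%

Molar mass of (Mn0.59Fe0.41)3Al2Si3O12 = 1.77*54.938 + 1.23*55.845 + 2*26.982 + 3*28.085 + 12*15.999 = 496.137 g/mol.
Each formula unit contains 1.23 Fe, equivalent to 1.23/1 = 1.2300 mol FeO.
M(FeO) = 1×55.845 + 1×15.999 = 71.844 g/mol.
Mass of FeO per formula unit = 1.2300 × 71.844 = 88.368 g.
FeO wt% = 88.368 / 496.137 × 100 = 17.81%.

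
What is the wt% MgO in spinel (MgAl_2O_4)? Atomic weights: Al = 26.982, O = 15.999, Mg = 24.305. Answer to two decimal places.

M(MgAl_2O_4) = 142.265 g/mol; M(MgO) = 40.304 g/mol.
Moles MgO per formula unit = 1 Mg ÷ 1 = 1.0000.
MgO fraction = (1.0000 × 40.304) / 142.265 = 40.304/142.265 = 0.2833.

28.33 wt%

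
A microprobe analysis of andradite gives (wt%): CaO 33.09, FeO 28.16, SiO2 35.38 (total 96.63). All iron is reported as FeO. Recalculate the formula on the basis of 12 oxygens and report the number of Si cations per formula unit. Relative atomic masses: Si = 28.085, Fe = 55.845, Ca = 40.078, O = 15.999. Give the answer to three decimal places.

3.272 Si apfu

CaO (M=56.077): mol = 0.59008; Ca = 0.59008, O = 0.59008.
FeO (M=71.844): mol = 0.39196; Fe = 0.39196, O = 0.39196.
SiO2 (M=60.083): mol = 0.58885; Si = 0.58885, O = 1.17770.
ΣO = 2.15974; factor = 12/ΣO = 5.55622.
Si apfu = 0.58885 × 5.55622 = 3.272.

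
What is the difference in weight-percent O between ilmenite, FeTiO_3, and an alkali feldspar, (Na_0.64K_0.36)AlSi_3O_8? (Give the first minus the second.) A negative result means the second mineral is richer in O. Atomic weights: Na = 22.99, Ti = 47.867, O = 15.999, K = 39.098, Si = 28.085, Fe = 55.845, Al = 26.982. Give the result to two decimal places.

M(FeTiO_3) = 151.709 g/mol, so wt% O = 47.997/151.709 × 100 = 31.64%.
M((Na_0.64K_0.36)AlSi_3O_8) = 268.018 g/mol, so wt% O = 127.992/268.018 × 100 = 47.76%.
31.64 − 47.76 = -16.12 pp.

-16.12 percentage points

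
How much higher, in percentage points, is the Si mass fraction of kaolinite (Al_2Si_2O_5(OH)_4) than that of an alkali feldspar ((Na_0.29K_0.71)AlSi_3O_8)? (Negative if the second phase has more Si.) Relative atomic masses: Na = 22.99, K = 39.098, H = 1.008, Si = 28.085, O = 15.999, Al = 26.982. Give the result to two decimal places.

First mineral: 56.170 g Si in 258.157 g formula = 21.76 wt% Si.
Second mineral: 84.255 g Si in 273.656 g formula = 30.79 wt% Si.
21.76% − 30.79% gives a difference of -9.03 percentage points.

-9.03 percentage points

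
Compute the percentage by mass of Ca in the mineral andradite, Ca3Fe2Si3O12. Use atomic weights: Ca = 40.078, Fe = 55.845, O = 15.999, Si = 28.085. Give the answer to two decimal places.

Molar mass of Ca3Fe2Si3O12: 3·40.078 + 2·55.845 + 3·28.085 + 12·15.999 = 508.167 g/mol.
Mass of Ca per formula unit: 3 × 40.078 = 120.234 g.
Weight fraction Ca = 120.234 / 508.167 = 0.2366.

23.66 weight percent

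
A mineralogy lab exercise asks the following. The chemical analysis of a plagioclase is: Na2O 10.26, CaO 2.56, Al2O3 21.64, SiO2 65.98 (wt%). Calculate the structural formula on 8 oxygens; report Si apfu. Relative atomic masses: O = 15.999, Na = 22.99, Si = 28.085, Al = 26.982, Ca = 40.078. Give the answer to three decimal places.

2.886 Si apfu

Na2O (M=61.979): mol = 0.16554; Na = 0.33108, O = 0.16554.
CaO (M=56.077): mol = 0.04565; Ca = 0.04565, O = 0.04565.
Al2O3 (M=101.961): mol = 0.21224; Al = 0.42448, O = 0.63672.
SiO2 (M=60.083): mol = 1.09815; Si = 1.09815, O = 2.19630.
ΣO = 3.04421; factor = 8/ΣO = 2.62794.
Si apfu = 1.09815 × 2.62794 = 2.886.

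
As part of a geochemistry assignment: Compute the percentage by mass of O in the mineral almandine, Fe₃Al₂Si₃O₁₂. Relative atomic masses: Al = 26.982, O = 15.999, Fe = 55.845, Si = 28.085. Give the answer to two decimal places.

Molar mass of Fe₃Al₂Si₃O₁₂: 3×55.845 + 2×26.982 + 3×28.085 + 12×15.999 = 497.742 g/mol.
Mass of O per formula unit: 12 × 15.999 = 191.988 g.
Weight fraction O = 191.988 / 497.742 = 0.3857.

38.57 wt%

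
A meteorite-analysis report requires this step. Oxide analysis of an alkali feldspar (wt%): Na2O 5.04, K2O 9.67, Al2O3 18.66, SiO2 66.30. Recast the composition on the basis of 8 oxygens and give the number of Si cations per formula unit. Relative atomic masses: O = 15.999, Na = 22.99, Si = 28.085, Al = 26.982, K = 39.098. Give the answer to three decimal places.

3.003 Si apfu

5.04 wt% Na2O ÷ 61.979 g/mol = 0.08132 mol, giving 0.16264 Na and 0.08132 O.
9.67 wt% K2O ÷ 94.195 g/mol = 0.10266 mol, giving 0.20532 K and 0.10266 O.
18.66 wt% Al2O3 ÷ 101.961 g/mol = 0.18301 mol, giving 0.36602 Al and 0.54903 O.
66.30 wt% SiO2 ÷ 60.083 g/mol = 1.10347 mol, giving 1.10347 Si and 2.20694 O.
Oxygen sums to 2.93995; scaling by 8/2.93995 = 2.72113 puts the formula on 8 O.
Si: 1.10347 × 2.72113 = 3.003 atoms per formula unit.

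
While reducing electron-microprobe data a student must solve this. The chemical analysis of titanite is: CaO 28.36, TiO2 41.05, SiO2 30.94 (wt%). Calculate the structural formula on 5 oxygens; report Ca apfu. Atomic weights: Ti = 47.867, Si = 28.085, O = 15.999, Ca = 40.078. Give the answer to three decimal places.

CaO (M=56.077): mol = 0.50573; Ca = 0.50573, O = 0.50573.
TiO2 (M=79.865): mol = 0.51399; Ti = 0.51399, O = 1.02798.
SiO2 (M=60.083): mol = 0.51495; Si = 0.51495, O = 1.02990.
ΣO = 2.56361; factor = 5/ΣO = 1.95037.
Ca apfu = 0.50573 × 1.95037 = 0.986.

0.986 Ca apfu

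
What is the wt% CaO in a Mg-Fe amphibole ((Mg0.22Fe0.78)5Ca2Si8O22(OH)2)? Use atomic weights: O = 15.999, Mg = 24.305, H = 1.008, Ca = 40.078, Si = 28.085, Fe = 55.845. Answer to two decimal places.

Formula mass = 935.359 g/mol.
2 Ca → 2.0000 mol CaO per formula unit; M(CaO) = 56.077, so CaO mass = 112.154 g.
112.154/935.359 × 100 = 11.99 wt%.

11.99 wt%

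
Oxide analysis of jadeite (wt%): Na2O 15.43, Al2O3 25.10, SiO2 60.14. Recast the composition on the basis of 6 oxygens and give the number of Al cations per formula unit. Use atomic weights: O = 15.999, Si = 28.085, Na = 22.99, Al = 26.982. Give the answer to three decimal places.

15.43 wt% Na2O ÷ 61.979 g/mol = 0.24896 mol, giving 0.49792 Na and 0.24896 O.
25.10 wt% Al2O3 ÷ 101.961 g/mol = 0.24617 mol, giving 0.49234 Al and 0.73851 O.
60.14 wt% SiO2 ÷ 60.083 g/mol = 1.00095 mol, giving 1.00095 Si and 2.00190 O.
Oxygen sums to 2.98937; scaling by 6/2.98937 = 2.00711 puts the formula on 6 O.
Al: 0.49234 × 2.00711 = 0.988 atoms per formula unit.

0.988 Al apfu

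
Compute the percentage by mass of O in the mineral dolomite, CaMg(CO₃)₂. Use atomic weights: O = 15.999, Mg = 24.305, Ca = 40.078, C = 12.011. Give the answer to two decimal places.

Formula mass = 1×40.078 + 1×24.305 + 2×12.011 + 6×15.999 = 184.399 g/mol, of which 95.994 g is O.
So O makes up 95.994/184.399 = 0.5206 of the mass, i.e. 52.06%.

52.06 wt%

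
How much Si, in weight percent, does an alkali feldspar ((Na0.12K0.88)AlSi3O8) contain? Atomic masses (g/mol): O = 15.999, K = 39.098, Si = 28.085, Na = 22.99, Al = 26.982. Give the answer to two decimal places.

30.48 weight percent

Formula mass = 0.12*22.99 + 0.88*39.098 + 1*26.982 + 3*28.085 + 8*15.999 = 276.394 g/mol, of which 84.255 g is Si.
So Si makes up 84.255/276.394 = 0.3048 of the mass, i.e. 30.48%.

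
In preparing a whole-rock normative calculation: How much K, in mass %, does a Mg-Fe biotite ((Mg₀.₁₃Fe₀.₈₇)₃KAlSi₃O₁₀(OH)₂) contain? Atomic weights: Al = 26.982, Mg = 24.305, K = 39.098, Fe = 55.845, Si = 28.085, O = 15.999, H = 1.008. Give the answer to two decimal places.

Molar mass of (Mg₀.₁₃Fe₀.₈₇)₃KAlSi₃O₁₀(OH)₂: 0.39*24.305 + 2.61*55.845 + 1*39.098 + 1*26.982 + 3*28.085 + 12*15.999 + 2*1.008 = 499.573 g/mol.
Mass of K per formula unit: 1 × 39.098 = 39.098 g.
Weight fraction K = 39.098 / 499.573 = 0.0783.

7.83 mass %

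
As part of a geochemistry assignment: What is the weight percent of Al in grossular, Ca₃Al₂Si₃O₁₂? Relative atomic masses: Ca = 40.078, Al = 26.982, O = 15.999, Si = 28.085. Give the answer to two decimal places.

Molar mass of Ca₃Al₂Si₃O₁₂: 3·40.078 + 2·26.982 + 3·28.085 + 12·15.999 = 450.441 g/mol.
Mass of Al per formula unit: 2 × 26.982 = 53.964 g.
Weight fraction Al = 53.964 / 450.441 = 0.1198.

11.98 weight percent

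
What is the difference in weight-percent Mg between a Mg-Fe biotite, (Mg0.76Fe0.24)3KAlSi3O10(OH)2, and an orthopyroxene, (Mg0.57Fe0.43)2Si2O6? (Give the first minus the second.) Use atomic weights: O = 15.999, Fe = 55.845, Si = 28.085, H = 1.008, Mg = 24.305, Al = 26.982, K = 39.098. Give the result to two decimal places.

0.44 percentage points

Mg in (Mg0.76Fe0.24)3KAlSi3O10(OH)2: molar mass 439.963 g/mol; 2.28×24.305 = 55.415 g → 12.60 wt%.
Mg in (Mg0.57Fe0.43)2Si2O6: molar mass 227.898 g/mol; 1.14×24.305 = 27.708 g → 12.16 wt%.
Difference = 12.60 − 12.16 = 0.44 percentage points.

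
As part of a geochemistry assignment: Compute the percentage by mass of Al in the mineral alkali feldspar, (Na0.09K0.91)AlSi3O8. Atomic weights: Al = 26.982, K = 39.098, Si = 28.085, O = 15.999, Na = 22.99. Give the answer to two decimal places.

Formula mass = 0.09×22.99 + 0.91×39.098 + 1×26.982 + 3×28.085 + 8×15.999 = 276.877 g/mol, of which 26.982 g is Al.
So Al makes up 26.982/276.877 = 0.0975 of the mass, i.e. 9.75%.

9.75 mass %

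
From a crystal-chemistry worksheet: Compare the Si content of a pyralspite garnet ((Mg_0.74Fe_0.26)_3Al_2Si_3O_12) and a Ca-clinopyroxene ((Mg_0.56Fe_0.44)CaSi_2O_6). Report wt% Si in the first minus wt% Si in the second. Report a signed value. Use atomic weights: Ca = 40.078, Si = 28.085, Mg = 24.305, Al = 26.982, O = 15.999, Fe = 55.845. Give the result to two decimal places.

Si in (Mg_0.74Fe_0.26)_3Al_2Si_3O_12: molar mass 427.723 g/mol; 3×28.085 = 84.255 g → 19.70 wt%.
Si in (Mg_0.56Fe_0.44)CaSi_2O_6: molar mass 230.425 g/mol; 2×28.085 = 56.170 g → 24.38 wt%.
Difference = 19.70 − 24.38 = -4.68 percentage points.

-4.68 percentage points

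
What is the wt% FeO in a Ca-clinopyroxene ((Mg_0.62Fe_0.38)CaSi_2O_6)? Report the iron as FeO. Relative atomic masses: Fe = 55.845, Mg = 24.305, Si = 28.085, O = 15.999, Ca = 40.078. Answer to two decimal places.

11.95 wt%

Formula mass = 228.532 g/mol.
0.38 Fe → 0.3800 mol FeO per formula unit; M(FeO) = 71.844, so FeO mass = 27.301 g.
27.301/228.532 × 100 = 11.95 wt%.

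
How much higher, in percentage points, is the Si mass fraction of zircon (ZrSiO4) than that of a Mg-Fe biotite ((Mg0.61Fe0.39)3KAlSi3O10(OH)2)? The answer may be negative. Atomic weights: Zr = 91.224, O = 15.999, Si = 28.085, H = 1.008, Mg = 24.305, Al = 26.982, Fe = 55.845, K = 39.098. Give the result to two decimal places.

-3.23 percentage points

M(ZrSiO4) = 183.305 g/mol, so wt% Si = 28.085/183.305 × 100 = 15.32%.
M((Mg0.61Fe0.39)3KAlSi3O10(OH)2) = 454.156 g/mol, so wt% Si = 84.255/454.156 × 100 = 18.55%.
15.32 − 18.55 = -3.23 pp.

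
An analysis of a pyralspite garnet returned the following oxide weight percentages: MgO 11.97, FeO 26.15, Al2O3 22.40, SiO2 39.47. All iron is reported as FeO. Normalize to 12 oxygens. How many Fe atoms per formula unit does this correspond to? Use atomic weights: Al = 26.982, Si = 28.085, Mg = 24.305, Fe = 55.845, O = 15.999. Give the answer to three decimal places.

MgO (M=40.304): mol = 0.29699; Mg = 0.29699, O = 0.29699.
FeO (M=71.844): mol = 0.36398; Fe = 0.36398, O = 0.36398.
Al2O3 (M=101.961): mol = 0.21969; Al = 0.43938, O = 0.65907.
SiO2 (M=60.083): mol = 0.65692; Si = 0.65692, O = 1.31384.
ΣO = 2.63388; factor = 12/ΣO = 4.55602.
Fe apfu = 0.36398 × 4.55602 = 1.658.

1.658 Fe apfu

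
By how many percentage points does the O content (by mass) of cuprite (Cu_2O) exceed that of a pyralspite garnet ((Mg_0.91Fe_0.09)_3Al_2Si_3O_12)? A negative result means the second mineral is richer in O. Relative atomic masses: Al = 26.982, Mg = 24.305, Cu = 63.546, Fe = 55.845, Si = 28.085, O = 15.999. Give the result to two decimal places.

-35.46 percentage points

M(Cu_2O) = 143.091 g/mol, so wt% O = 15.999/143.091 × 100 = 11.18%.
M((Mg_0.91Fe_0.09)_3Al_2Si_3O_12) = 411.638 g/mol, so wt% O = 191.988/411.638 × 100 = 46.64%.
11.18 − 46.64 = -35.46 pp.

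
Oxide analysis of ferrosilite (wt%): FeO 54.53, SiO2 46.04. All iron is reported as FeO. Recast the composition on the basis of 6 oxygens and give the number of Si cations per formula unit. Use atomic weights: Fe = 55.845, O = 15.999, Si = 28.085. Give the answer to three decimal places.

2.006 Si apfu

FeO (M=71.844): mol = 0.75901; Fe = 0.75901, O = 0.75901.
SiO2 (M=60.083): mol = 0.76627; Si = 0.76627, O = 1.53254.
ΣO = 2.29155; factor = 6/ΣO = 2.61832.
Si apfu = 0.76627 × 2.61832 = 2.006.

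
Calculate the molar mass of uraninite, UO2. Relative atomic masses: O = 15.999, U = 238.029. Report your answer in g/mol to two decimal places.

U: 1 × 238.029 = 238.0290
O: 2 × 15.999 = 31.9980
Summing the contributions gives the formula mass.

270.03 g/mol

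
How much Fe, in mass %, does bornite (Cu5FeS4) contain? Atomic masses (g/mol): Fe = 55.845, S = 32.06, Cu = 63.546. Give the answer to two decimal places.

11.13 mass %

Formula mass = 5·63.546 + 1·55.845 + 4·32.06 = 501.815 g/mol, of which 55.845 g is Fe.
So Fe makes up 55.845/501.815 = 0.1113 of the mass, i.e. 11.13%.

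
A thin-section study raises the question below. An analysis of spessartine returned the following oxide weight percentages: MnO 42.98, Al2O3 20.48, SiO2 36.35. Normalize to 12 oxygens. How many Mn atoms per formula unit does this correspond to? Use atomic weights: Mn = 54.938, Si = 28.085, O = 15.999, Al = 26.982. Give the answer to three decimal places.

42.98 wt% MnO ÷ 70.937 g/mol = 0.60589 mol, giving 0.60589 Mn and 0.60589 O.
20.48 wt% Al2O3 ÷ 101.961 g/mol = 0.20086 mol, giving 0.40172 Al and 0.60258 O.
36.35 wt% SiO2 ÷ 60.083 g/mol = 0.60500 mol, giving 0.60500 Si and 1.21000 O.
Oxygen sums to 2.41847; scaling by 12/2.41847 = 4.96181 puts the formula on 12 O.
Mn: 0.60589 × 4.96181 = 3.006 atoms per formula unit.

3.006 Mn apfu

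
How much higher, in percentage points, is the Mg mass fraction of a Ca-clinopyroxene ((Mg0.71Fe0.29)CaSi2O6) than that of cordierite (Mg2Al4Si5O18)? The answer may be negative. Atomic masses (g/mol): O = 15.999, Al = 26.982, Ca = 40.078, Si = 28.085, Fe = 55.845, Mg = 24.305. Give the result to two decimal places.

-0.66 percentage points

Mg in (Mg0.71Fe0.29)CaSi2O6: molar mass 225.694 g/mol; 0.71×24.305 = 17.257 g → 7.65 wt%.
Mg in Mg2Al4Si5O18: molar mass 584.945 g/mol; 2×24.305 = 48.610 g → 8.31 wt%.
Difference = 7.65 − 8.31 = -0.66 percentage points.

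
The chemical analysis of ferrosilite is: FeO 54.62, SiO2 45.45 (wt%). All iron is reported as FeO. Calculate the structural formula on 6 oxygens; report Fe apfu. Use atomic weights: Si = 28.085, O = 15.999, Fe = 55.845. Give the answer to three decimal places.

54.62 wt% FeO ÷ 71.844 g/mol = 0.76026 mol, giving 0.76026 Fe and 0.76026 O.
45.45 wt% SiO2 ÷ 60.083 g/mol = 0.75645 mol, giving 0.75645 Si and 1.51290 O.
Oxygen sums to 2.27316; scaling by 6/2.27316 = 2.63950 puts the formula on 6 O.
Fe: 0.76026 × 2.63950 = 2.007 atoms per formula unit.

2.007 Fe apfu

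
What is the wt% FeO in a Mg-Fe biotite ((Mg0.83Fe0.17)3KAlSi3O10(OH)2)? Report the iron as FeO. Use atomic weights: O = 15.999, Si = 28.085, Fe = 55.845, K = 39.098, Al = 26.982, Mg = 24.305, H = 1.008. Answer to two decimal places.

8.46 wt%

Molar mass of (Mg0.83Fe0.17)3KAlSi3O10(OH)2 = 2.49·24.305 + 0.51·55.845 + 1·39.098 + 1·26.982 + 3·28.085 + 12·15.999 + 2·1.008 = 433.339 g/mol.
Each formula unit contains 0.51 Fe, equivalent to 0.51/1 = 0.5100 mol FeO.
M(FeO) = 1×55.845 + 1×15.999 = 71.844 g/mol.
Mass of FeO per formula unit = 0.5100 × 71.844 = 36.640 g.
FeO wt% = 36.640 / 433.339 × 100 = 8.46%.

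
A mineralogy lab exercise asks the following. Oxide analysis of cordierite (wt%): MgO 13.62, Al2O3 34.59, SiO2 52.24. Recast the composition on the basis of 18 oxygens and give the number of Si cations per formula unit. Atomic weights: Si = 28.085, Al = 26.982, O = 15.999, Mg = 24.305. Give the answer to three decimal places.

13.62 wt% MgO ÷ 40.304 g/mol = 0.33793 mol, giving 0.33793 Mg and 0.33793 O.
34.59 wt% Al2O3 ÷ 101.961 g/mol = 0.33925 mol, giving 0.67850 Al and 1.01775 O.
52.24 wt% SiO2 ÷ 60.083 g/mol = 0.86946 mol, giving 0.86946 Si and 1.73892 O.
Oxygen sums to 3.09460; scaling by 18/3.09460 = 5.81658 puts the formula on 18 O.
Si: 0.86946 × 5.81658 = 5.057 atoms per formula unit.

5.057 Si apfu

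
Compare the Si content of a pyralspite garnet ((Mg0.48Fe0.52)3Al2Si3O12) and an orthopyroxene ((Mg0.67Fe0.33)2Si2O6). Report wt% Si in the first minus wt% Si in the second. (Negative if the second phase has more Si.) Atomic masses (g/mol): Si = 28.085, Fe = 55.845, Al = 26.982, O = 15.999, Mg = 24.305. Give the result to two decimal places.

-6.72 percentage points

Si in (Mg0.48Fe0.52)3Al2Si3O12: molar mass 452.324 g/mol; 3×28.085 = 84.255 g → 18.63 wt%.
Si in (Mg0.67Fe0.33)2Si2O6: molar mass 221.590 g/mol; 2×28.085 = 56.170 g → 25.35 wt%.
Difference = 18.63 − 25.35 = -6.72 percentage points.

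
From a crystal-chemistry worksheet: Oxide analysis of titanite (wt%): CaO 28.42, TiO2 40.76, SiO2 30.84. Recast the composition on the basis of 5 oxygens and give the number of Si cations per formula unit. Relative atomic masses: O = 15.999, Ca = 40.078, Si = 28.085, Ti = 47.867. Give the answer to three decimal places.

28.42 wt% CaO ÷ 56.077 g/mol = 0.50680 mol, giving 0.50680 Ca and 0.50680 O.
40.76 wt% TiO2 ÷ 79.865 g/mol = 0.51036 mol, giving 0.51036 Ti and 1.02072 O.
30.84 wt% SiO2 ÷ 60.083 g/mol = 0.51329 mol, giving 0.51329 Si and 1.02658 O.
Oxygen sums to 2.55410; scaling by 5/2.55410 = 1.95764 puts the formula on 5 O.
Si: 0.51329 × 1.95764 = 1.005 atoms per formula unit.

1.005 Si apfu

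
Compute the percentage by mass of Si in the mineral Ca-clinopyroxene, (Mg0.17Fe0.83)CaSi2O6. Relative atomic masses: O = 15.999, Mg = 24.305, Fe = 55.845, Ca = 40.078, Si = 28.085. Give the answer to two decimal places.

Formula mass = 0.17×24.305 + 0.83×55.845 + 1×40.078 + 2×28.085 + 6×15.999 = 242.725 g/mol, of which 56.170 g is Si.
So Si makes up 56.170/242.725 = 0.2314 of the mass, i.e. 23.14%.

23.14 weight percent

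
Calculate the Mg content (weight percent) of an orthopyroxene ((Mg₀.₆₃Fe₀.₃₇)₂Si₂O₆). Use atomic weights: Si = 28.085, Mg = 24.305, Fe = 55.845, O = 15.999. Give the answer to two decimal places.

M((Mg₀.₆₃Fe₀.₃₇)₂Si₂O₆) = 224.114 g/mol.
Mg contributes 1.26 × 24.305 = 30.624 g per mole.
30.624/224.114 = 0.1366 → 13.66%.

13.66 weight percent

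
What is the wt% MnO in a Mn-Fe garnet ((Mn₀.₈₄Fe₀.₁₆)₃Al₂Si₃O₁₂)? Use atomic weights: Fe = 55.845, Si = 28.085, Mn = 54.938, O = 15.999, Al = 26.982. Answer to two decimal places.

36.08 wt%

Formula mass = 495.456 g/mol.
2.52 Mn → 2.5200 mol MnO per formula unit; M(MnO) = 70.937, so MnO mass = 178.761 g.
178.761/495.456 × 100 = 36.08 wt%.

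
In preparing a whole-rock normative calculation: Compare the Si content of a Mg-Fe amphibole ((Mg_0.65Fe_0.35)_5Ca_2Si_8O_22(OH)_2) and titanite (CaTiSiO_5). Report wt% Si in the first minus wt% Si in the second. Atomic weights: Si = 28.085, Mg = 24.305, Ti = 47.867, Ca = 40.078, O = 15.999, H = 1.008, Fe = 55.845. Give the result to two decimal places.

11.57 percentage points

First mineral: 224.680 g Si in 867.548 g formula = 25.90 wt% Si.
Second mineral: 28.085 g Si in 196.025 g formula = 14.33 wt% Si.
25.90% − 14.33% gives a difference of 11.57 percentage points.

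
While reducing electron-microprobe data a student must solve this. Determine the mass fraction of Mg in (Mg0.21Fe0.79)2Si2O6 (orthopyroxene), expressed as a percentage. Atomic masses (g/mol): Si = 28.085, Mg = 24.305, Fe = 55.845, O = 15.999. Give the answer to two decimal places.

4.07 wt%

Formula mass = 0.42*24.305 + 1.58*55.845 + 2*28.085 + 6*15.999 = 250.607 g/mol, of which 10.208 g is Mg.
So Mg makes up 10.208/250.607 = 0.0407 of the mass, i.e. 4.07%.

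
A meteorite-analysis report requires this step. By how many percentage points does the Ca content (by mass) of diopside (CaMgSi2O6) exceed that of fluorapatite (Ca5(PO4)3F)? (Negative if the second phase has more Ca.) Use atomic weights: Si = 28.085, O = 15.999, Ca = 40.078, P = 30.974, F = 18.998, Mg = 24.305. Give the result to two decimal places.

-21.23 percentage points

Ca in CaMgSi2O6: molar mass 216.547 g/mol; 1×40.078 = 40.078 g → 18.51 wt%.
Ca in Ca5(PO4)3F: molar mass 504.298 g/mol; 5×40.078 = 200.390 g → 39.74 wt%.
Difference = 18.51 − 39.74 = -21.23 percentage points.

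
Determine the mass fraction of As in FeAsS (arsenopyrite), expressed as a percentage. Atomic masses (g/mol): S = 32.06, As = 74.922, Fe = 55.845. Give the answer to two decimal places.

46.01 weight percent

Molar mass of FeAsS: 1·55.845 + 1·74.922 + 1·32.06 = 162.827 g/mol.
Mass of As per formula unit: 1 × 74.922 = 74.922 g.
Weight fraction As = 74.922 / 162.827 = 0.4601.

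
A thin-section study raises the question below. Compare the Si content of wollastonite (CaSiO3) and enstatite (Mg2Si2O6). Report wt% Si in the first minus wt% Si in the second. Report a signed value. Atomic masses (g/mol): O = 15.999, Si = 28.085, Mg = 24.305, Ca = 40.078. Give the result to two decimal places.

-3.80 percentage points

Si in CaSiO3: molar mass 116.160 g/mol; 1×28.085 = 28.085 g → 24.18 wt%.
Si in Mg2Si2O6: molar mass 200.774 g/mol; 2×28.085 = 56.170 g → 27.98 wt%.
Difference = 24.18 − 27.98 = -3.80 percentage points.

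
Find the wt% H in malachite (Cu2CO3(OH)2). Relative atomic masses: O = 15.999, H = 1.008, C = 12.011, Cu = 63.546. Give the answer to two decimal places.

0.91 wt%

M(Cu2CO3(OH)2) = 221.114 g/mol.
H contributes 2 × 1.008 = 2.016 g per mole.
2.016/221.114 = 0.0091 → 0.91%.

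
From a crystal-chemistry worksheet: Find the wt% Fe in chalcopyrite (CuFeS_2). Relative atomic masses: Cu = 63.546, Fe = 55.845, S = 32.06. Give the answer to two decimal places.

30.43 weight percent

Formula mass = 1·63.546 + 1·55.845 + 2·32.06 = 183.511 g/mol, of which 55.845 g is Fe.
So Fe makes up 55.845/183.511 = 0.3043 of the mass, i.e. 30.43%.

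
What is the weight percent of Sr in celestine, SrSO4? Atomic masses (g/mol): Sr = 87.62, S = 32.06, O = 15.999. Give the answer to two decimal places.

Molar mass of SrSO4: 1*87.62 + 1*32.06 + 4*15.999 = 183.676 g/mol.
Mass of Sr per formula unit: 1 × 87.62 = 87.620 g.
Weight fraction Sr = 87.620 / 183.676 = 0.4770.

47.70 mass %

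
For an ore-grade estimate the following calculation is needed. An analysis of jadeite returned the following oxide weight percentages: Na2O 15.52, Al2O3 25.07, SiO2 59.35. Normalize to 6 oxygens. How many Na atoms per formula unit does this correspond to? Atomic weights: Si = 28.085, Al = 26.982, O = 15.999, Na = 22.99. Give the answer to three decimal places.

15.52 wt% Na2O ÷ 61.979 g/mol = 0.25041 mol, giving 0.50082 Na and 0.25041 O.
25.07 wt% Al2O3 ÷ 101.961 g/mol = 0.24588 mol, giving 0.49176 Al and 0.73764 O.
59.35 wt% SiO2 ÷ 60.083 g/mol = 0.98780 mol, giving 0.98780 Si and 1.97560 O.
Oxygen sums to 2.96365; scaling by 6/2.96365 = 2.02453 puts the formula on 6 O.
Na: 0.50082 × 2.02453 = 1.014 atoms per formula unit.

1.014 Na apfu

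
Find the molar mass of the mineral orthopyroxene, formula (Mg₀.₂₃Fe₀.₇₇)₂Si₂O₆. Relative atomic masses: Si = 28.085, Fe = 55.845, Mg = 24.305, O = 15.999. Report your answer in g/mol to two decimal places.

249.35 g/mol

The formula mass is the sum 0.46*24.305 + 1.54*55.845 + 2*28.085 + 6*15.999.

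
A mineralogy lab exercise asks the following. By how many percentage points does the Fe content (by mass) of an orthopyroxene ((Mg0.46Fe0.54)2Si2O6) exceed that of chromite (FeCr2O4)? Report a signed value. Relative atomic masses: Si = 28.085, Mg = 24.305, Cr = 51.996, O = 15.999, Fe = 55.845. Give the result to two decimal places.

0.73 percentage points

M((Mg0.46Fe0.54)2Si2O6) = 234.837 g/mol, so wt% Fe = 60.313/234.837 × 100 = 25.68%.
M(FeCr2O4) = 223.833 g/mol, so wt% Fe = 55.845/223.833 × 100 = 24.95%.
25.68 − 24.95 = 0.73 pp.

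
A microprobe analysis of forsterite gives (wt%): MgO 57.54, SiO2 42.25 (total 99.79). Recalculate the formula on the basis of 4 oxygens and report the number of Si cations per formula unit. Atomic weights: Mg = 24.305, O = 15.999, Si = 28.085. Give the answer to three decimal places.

0.992 Si apfu

57.54 wt% MgO ÷ 40.304 g/mol = 1.42765 mol, giving 1.42765 Mg and 1.42765 O.
42.25 wt% SiO2 ÷ 60.083 g/mol = 0.70319 mol, giving 0.70319 Si and 1.40638 O.
Oxygen sums to 2.83403; scaling by 4/2.83403 = 1.41142 puts the formula on 4 O.
Si: 0.70319 × 1.41142 = 0.992 atoms per formula unit.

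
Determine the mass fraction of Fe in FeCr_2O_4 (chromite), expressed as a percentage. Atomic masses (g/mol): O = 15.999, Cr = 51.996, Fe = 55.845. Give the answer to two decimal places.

Formula mass = 1·55.845 + 2·51.996 + 4·15.999 = 223.833 g/mol, of which 55.845 g is Fe.
So Fe makes up 55.845/223.833 = 0.2495 of the mass, i.e. 24.95%.

24.95 mass %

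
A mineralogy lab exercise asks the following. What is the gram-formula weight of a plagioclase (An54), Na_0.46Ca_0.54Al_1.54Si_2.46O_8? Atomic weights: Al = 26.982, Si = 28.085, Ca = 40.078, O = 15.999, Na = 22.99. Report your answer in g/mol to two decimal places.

270.85 g/mol

Na: 0.46 × 22.99 = 10.5754
Ca: 0.54 × 40.078 = 21.6421
Al: 1.54 × 26.982 = 41.5523
Si: 2.46 × 28.085 = 69.0891
O: 8 × 15.999 = 127.9920
Summing the contributions gives the formula mass.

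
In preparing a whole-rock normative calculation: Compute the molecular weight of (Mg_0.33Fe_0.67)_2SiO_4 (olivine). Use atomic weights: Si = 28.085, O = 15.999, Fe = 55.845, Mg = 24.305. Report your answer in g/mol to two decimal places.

M = 0.66×24.305 + 1.34×55.845 + 1×28.085 + 4×15.999

182.95 g/mol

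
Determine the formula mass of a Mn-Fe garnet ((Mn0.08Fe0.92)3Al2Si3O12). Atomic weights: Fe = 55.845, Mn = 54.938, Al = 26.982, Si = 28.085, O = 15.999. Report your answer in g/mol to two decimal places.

M = 0.24*54.938 + 2.76*55.845 + 2*26.982 + 3*28.085 + 12*15.999

497.52 g/mol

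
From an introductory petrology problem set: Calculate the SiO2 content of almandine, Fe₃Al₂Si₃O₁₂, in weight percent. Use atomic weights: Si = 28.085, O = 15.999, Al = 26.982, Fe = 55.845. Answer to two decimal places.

36.21 wt%

Molar mass of Fe₃Al₂Si₃O₁₂ = 3×55.845 + 2×26.982 + 3×28.085 + 12×15.999 = 497.742 g/mol.
Each formula unit contains 3 Si, equivalent to 3/1 = 3.0000 mol SiO2.
M(SiO2) = 1×28.085 + 2×15.999 = 60.083 g/mol.
Mass of SiO2 per formula unit = 3.0000 × 60.083 = 180.249 g.
SiO2 wt% = 180.249 / 497.742 × 100 = 36.21%.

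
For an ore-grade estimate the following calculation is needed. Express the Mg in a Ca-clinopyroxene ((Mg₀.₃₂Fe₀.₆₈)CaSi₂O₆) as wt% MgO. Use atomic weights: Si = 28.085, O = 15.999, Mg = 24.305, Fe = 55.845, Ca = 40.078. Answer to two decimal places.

5.42 wt%

M((Mg₀.₃₂Fe₀.₆₈)CaSi₂O₆) = 237.994 g/mol; M(MgO) = 40.304 g/mol.
Moles MgO per formula unit = 0.32 Mg ÷ 1 = 0.3200.
MgO fraction = (0.3200 × 40.304) / 237.994 = 12.897/237.994 = 0.0542.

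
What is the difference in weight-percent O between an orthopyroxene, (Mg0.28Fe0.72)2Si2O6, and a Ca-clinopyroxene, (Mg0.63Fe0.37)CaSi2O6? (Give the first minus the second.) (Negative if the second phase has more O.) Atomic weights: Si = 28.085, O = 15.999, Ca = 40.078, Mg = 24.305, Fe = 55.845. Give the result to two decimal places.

-3.07 percentage points

First mineral: 95.994 g O in 246.192 g formula = 38.99 wt% O.
Second mineral: 95.994 g O in 228.217 g formula = 42.06 wt% O.
38.99% − 42.06% gives a difference of -3.07 percentage points.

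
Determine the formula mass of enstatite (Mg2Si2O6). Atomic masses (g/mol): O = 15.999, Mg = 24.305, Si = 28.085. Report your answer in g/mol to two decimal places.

M = 2*24.305 + 2*28.085 + 6*15.999

200.77 g/mol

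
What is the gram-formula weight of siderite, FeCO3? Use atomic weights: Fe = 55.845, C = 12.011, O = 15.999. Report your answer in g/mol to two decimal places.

115.85 g/mol

The formula mass is the sum 1·55.845 + 1·12.011 + 3·15.999.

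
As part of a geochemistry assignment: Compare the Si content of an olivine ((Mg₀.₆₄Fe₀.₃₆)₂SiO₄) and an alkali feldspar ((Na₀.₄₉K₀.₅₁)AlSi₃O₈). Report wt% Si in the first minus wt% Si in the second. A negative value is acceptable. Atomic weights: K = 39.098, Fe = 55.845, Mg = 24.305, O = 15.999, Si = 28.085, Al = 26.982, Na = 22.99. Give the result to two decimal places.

-13.97 percentage points

Si in (Mg₀.₆₄Fe₀.₃₆)₂SiO₄: molar mass 163.400 g/mol; 1×28.085 = 28.085 g → 17.19 wt%.
Si in (Na₀.₄₉K₀.₅₁)AlSi₃O₈: molar mass 270.434 g/mol; 3×28.085 = 84.255 g → 31.16 wt%.
Difference = 17.19 − 31.16 = -13.97 percentage points.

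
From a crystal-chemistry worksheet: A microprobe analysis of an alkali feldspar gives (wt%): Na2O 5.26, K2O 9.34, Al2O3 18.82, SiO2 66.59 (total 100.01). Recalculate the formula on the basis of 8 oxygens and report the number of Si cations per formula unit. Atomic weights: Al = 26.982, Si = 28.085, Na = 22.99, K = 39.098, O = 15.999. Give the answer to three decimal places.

3.001 Si apfu

5.26 wt% Na2O ÷ 61.979 g/mol = 0.08487 mol, giving 0.16974 Na and 0.08487 O.
9.34 wt% K2O ÷ 94.195 g/mol = 0.09916 mol, giving 0.19832 K and 0.09916 O.
18.82 wt% Al2O3 ÷ 101.961 g/mol = 0.18458 mol, giving 0.36916 Al and 0.55374 O.
66.59 wt% SiO2 ÷ 60.083 g/mol = 1.10830 mol, giving 1.10830 Si and 2.21660 O.
Oxygen sums to 2.95437; scaling by 8/2.95437 = 2.70785 puts the formula on 8 O.
Si: 1.10830 × 2.70785 = 3.001 atoms per formula unit.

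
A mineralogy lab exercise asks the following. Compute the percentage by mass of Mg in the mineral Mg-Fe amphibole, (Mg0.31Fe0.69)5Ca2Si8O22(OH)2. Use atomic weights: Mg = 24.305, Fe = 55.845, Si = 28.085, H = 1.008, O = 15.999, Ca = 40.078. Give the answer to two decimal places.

4.09 wt%

Molar mass of (Mg0.31Fe0.69)5Ca2Si8O22(OH)2: 1.55·24.305 + 3.45·55.845 + 2·40.078 + 8·28.085 + 24·15.999 + 2·1.008 = 921.166 g/mol.
Mass of Mg per formula unit: 1.55 × 24.305 = 37.673 g.
Weight fraction Mg = 37.673 / 921.166 = 0.0409.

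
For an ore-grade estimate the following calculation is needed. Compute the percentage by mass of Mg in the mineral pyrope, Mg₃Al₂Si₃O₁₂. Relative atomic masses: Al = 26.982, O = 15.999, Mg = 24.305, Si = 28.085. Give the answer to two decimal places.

18.09 weight percent

M(Mg₃Al₂Si₃O₁₂) = 403.122 g/mol.
Mg contributes 3 × 24.305 = 72.915 g per mole.
72.915/403.122 = 0.1809 → 18.09%.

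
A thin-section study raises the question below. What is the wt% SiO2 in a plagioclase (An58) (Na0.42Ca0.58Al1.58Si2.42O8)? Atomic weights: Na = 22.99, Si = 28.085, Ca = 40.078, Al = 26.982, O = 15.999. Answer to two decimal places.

53.56 wt%

Formula mass = 271.490 g/mol.
2.42 Si → 2.4200 mol SiO2 per formula unit; M(SiO2) = 60.083, so SiO2 mass = 145.401 g.
145.401/271.490 × 100 = 53.56 wt%.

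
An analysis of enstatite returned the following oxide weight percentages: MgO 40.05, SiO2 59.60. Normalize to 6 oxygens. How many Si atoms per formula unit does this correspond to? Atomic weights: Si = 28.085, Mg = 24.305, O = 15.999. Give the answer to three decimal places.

1.999 Si apfu

MgO: 40.05/40.304 = 0.99370 mol → 0.99370 mol Mg, 0.99370 mol O.
SiO2: 59.60/60.083 = 0.99196 mol → 0.99196 mol Si, 1.98392 mol O.
Total oxygen = 2.97762 mol. Normalization factor = 6/2.97762 = 2.01503.
Si per 6 O = 0.99196 × 2.01503 = 1.999.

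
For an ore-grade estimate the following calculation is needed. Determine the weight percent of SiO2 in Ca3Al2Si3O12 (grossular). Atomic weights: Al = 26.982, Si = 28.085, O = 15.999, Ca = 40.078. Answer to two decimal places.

M(Ca3Al2Si3O12) = 450.441 g/mol; M(SiO2) = 60.083 g/mol.
Moles SiO2 per formula unit = 3 Si ÷ 1 = 3.0000.
SiO2 fraction = (3.0000 × 60.083) / 450.441 = 180.249/450.441 = 0.4002.

40.02 wt%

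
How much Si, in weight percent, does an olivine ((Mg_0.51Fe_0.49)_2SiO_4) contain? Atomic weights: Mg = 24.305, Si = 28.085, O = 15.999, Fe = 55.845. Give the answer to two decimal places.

Formula mass = 1.02·24.305 + 0.98·55.845 + 1·28.085 + 4·15.999 = 171.600 g/mol, of which 28.085 g is Si.
So Si makes up 28.085/171.600 = 0.1637 of the mass, i.e. 16.37%.

16.37 weight percent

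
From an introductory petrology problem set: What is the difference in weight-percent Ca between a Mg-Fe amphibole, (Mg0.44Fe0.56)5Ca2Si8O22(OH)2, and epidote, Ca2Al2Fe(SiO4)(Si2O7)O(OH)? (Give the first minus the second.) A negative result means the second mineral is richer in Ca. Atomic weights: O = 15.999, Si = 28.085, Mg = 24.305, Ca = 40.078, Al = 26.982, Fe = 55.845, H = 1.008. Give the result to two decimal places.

Ca in (Mg0.44Fe0.56)5Ca2Si8O22(OH)2: molar mass 900.665 g/mol; 2×40.078 = 80.156 g → 8.90 wt%.
Ca in Ca2Al2Fe(SiO4)(Si2O7)O(OH): molar mass 483.215 g/mol; 2×40.078 = 80.156 g → 16.59 wt%.
Difference = 8.90 − 16.59 = -7.69 percentage points.

-7.69 percentage points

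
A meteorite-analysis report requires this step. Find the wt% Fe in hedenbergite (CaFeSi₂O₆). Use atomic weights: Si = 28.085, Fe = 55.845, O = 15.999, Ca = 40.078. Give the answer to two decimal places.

22.51 wt%

M(CaFeSi₂O₆) = 248.087 g/mol.
Fe contributes 1 × 55.845 = 55.845 g per mole.
55.845/248.087 = 0.2251 → 22.51%.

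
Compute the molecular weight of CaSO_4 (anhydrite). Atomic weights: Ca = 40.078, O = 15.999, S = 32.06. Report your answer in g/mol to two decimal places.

136.13 g/mol

M = 1*40.078 + 1*32.06 + 4*15.999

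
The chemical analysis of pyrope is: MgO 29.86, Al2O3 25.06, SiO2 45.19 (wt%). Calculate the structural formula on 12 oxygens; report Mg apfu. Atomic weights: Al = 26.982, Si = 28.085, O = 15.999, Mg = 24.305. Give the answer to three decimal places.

29.86 wt% MgO ÷ 40.304 g/mol = 0.74087 mol, giving 0.74087 Mg and 0.74087 O.
25.06 wt% Al2O3 ÷ 101.961 g/mol = 0.24578 mol, giving 0.49156 Al and 0.73734 O.
45.19 wt% SiO2 ÷ 60.083 g/mol = 0.75213 mol, giving 0.75213 Si and 1.50426 O.
Oxygen sums to 2.98247; scaling by 12/2.98247 = 4.02351 puts the formula on 12 O.
Mg: 0.74087 × 4.02351 = 2.981 atoms per formula unit.

2.981 Mg apfu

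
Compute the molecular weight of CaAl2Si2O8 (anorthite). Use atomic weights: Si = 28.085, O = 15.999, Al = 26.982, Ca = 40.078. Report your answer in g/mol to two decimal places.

M = 1×40.078 + 2×26.982 + 2×28.085 + 8×15.999

278.20 g/mol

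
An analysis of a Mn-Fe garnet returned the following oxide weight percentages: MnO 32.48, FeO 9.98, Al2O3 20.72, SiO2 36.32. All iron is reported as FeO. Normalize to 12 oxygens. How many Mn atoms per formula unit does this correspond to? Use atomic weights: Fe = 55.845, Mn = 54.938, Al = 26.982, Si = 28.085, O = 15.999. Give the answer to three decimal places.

MnO (M=70.937): mol = 0.45787; Mn = 0.45787, O = 0.45787.
FeO (M=71.844): mol = 0.13891; Fe = 0.13891, O = 0.13891.
Al2O3 (M=101.961): mol = 0.20321; Al = 0.40642, O = 0.60963.
SiO2 (M=60.083): mol = 0.60450; Si = 0.60450, O = 1.20900.
ΣO = 2.41541; factor = 12/ΣO = 4.96810.
Mn apfu = 0.45787 × 4.96810 = 2.275.

2.275 Mn apfu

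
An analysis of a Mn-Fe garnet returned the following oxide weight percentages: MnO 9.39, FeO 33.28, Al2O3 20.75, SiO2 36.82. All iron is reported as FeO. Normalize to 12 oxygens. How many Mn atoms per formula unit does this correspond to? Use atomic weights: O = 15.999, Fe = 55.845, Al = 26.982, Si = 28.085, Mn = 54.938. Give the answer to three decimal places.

MnO (M=70.937): mol = 0.13237; Mn = 0.13237, O = 0.13237.
FeO (M=71.844): mol = 0.46323; Fe = 0.46323, O = 0.46323.
Al2O3 (M=101.961): mol = 0.20351; Al = 0.40702, O = 0.61053.
SiO2 (M=60.083): mol = 0.61282; Si = 0.61282, O = 1.22564.
ΣO = 2.43177; factor = 12/ΣO = 4.93468.
Mn apfu = 0.13237 × 4.93468 = 0.653.

0.653 Mn apfu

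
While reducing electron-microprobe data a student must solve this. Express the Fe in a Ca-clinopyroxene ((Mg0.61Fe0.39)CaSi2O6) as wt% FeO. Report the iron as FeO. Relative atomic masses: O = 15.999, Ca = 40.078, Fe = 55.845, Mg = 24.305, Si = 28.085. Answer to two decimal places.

12.24 wt%

Molar mass of (Mg0.61Fe0.39)CaSi2O6 = 0.61*24.305 + 0.39*55.845 + 1*40.078 + 2*28.085 + 6*15.999 = 228.848 g/mol.
Each formula unit contains 0.39 Fe, equivalent to 0.39/1 = 0.3900 mol FeO.
M(FeO) = 1×55.845 + 1×15.999 = 71.844 g/mol.
Mass of FeO per formula unit = 0.3900 × 71.844 = 28.019 g.
FeO wt% = 28.019 / 228.848 × 100 = 12.24%.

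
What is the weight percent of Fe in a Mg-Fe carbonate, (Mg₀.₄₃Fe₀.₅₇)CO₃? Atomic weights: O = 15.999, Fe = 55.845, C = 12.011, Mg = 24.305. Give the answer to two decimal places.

Molar mass of (Mg₀.₄₃Fe₀.₅₇)CO₃: 0.43*24.305 + 0.57*55.845 + 1*12.011 + 3*15.999 = 102.291 g/mol.
Mass of Fe per formula unit: 0.57 × 55.845 = 31.832 g.
Weight fraction Fe = 31.832 / 102.291 = 0.3112.

31.12 mass %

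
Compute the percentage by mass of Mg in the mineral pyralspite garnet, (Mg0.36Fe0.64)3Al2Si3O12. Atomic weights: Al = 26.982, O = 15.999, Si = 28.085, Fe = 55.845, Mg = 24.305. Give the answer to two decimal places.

M((Mg0.36Fe0.64)3Al2Si3O12) = 463.679 g/mol.
Mg contributes 1.08 × 24.305 = 26.249 g per mole.
26.249/463.679 = 0.0566 → 5.66%.

5.66 wt%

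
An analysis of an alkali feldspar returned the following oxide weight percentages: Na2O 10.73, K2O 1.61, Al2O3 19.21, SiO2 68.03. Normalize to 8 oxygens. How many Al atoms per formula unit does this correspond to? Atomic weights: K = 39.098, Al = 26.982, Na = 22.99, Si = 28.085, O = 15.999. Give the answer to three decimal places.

0.998 Al apfu

Na2O (M=61.979): mol = 0.17312; Na = 0.34624, O = 0.17312.
K2O (M=94.195): mol = 0.01709; K = 0.03418, O = 0.01709.
Al2O3 (M=101.961): mol = 0.18841; Al = 0.37682, O = 0.56523.
SiO2 (M=60.083): mol = 1.13227; Si = 1.13227, O = 2.26454.
ΣO = 3.01998; factor = 8/ΣO = 2.64902.
Al apfu = 0.37682 × 2.64902 = 0.998.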